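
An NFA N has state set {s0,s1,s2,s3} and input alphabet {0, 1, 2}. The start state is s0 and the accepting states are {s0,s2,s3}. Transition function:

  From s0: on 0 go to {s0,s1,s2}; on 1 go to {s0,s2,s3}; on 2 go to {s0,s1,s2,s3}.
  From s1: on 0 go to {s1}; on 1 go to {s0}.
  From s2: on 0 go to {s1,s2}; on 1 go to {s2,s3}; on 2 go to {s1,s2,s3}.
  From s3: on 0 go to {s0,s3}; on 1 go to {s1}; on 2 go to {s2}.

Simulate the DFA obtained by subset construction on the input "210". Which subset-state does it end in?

{s0,s1,s2,s3}

Start: {s0}.
δ(s0,2) = {s0,s1,s2,s3}.
Union: {s0,s1,s2,s3}.
After 2: {s0,s1,s2,s3}.
δ(s0,1) = {s0,s2,s3}; δ(s1,1) = {s0}; δ(s2,1) = {s2,s3}; δ(s3,1) = {s1}.
Union: {s0,s1,s2,s3}.
After 1: {s0,s1,s2,s3}.
δ(s0,0) = {s0,s1,s2}; δ(s1,0) = {s1}; δ(s2,0) = {s1,s2}; δ(s3,0) = {s0,s3}.
Union: {s0,s1,s2,s3}.
After 0: {s0,s1,s2,s3}.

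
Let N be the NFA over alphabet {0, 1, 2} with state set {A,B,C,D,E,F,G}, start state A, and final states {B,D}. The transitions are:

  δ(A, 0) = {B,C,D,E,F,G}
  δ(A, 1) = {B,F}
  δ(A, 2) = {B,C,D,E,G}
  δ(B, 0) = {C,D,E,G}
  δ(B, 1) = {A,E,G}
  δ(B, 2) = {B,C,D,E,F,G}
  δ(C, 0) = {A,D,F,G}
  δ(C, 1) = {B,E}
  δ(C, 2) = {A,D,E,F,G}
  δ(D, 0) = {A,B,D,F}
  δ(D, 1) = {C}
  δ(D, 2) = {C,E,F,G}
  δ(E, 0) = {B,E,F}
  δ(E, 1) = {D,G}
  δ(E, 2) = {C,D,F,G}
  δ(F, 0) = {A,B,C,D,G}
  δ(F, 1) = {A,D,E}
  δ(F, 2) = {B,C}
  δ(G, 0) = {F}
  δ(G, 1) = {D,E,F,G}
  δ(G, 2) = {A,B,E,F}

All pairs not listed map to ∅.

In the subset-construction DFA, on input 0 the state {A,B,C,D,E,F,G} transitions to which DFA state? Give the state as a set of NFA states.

{A,B,C,D,E,F,G}

δ(A,0) = {B,C,D,E,F,G}; δ(B,0) = {C,D,E,G}; δ(C,0) = {A,D,F,G}; δ(D,0) = {A,B,D,F}; δ(E,0) = {B,E,F}; δ(F,0) = {A,B,C,D,G}; δ(G,0) = {F}.
Union: {A,B,C,D,E,F,G}.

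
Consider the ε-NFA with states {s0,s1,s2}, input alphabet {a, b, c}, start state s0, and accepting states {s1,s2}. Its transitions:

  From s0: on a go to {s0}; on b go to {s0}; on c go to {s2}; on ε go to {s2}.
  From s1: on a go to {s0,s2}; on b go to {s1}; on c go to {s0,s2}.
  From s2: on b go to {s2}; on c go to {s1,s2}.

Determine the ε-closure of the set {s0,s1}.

{s0,s1,s2}

Begin with {s0,s1}.
s0 →ε {s2}; add s2.
ε-closure = {s0,s1,s2}.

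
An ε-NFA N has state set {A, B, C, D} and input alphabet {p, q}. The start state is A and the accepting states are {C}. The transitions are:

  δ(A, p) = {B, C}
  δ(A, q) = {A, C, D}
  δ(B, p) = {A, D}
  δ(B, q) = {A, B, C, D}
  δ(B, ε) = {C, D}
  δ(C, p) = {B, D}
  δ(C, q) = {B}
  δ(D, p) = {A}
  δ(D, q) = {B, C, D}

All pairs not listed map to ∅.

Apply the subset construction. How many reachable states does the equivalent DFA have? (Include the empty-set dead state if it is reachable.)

Start state of the DFA: {A} (ε-closure of the NFA start).
{A} --p--> {B, C, D}  [new]
{A} --q--> {A, C, D}  [new]
{B, C, D} --p--> {A, B, C, D}  [new]
{B, C, D} --q--> {A, B, C, D}  [seen]
{A, C, D} --p--> {A, B, C, D}  [seen]
{A, C, D} --q--> {A, B, C, D}  [seen]
{A, B, C, D} --p--> {A, B, C, D}  [seen]
{A, B, C, D} --q--> {A, B, C, D}  [seen]
Reachable DFA states: {A}, {B, C, D}, {A, C, D}, {A, B, C, D}.

4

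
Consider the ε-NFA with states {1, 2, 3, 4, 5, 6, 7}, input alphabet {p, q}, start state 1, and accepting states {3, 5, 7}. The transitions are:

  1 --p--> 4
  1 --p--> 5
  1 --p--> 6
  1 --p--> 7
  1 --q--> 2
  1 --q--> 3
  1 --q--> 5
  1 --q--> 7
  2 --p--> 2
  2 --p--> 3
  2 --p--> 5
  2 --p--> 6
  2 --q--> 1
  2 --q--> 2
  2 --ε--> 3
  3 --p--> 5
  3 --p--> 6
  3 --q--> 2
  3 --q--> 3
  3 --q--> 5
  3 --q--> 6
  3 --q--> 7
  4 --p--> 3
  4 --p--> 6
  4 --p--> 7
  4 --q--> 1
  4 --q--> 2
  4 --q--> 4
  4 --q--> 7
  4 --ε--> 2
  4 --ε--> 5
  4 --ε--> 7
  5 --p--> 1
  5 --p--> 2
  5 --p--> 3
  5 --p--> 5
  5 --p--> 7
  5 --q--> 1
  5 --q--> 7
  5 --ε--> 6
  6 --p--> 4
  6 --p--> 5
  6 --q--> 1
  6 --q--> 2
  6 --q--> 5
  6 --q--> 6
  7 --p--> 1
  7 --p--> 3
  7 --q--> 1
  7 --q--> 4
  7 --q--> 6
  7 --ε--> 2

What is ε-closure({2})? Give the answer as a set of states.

{2, 3}

Begin with {2}.
2 →ε {3}; add 3.
ε-closure = {2, 3}.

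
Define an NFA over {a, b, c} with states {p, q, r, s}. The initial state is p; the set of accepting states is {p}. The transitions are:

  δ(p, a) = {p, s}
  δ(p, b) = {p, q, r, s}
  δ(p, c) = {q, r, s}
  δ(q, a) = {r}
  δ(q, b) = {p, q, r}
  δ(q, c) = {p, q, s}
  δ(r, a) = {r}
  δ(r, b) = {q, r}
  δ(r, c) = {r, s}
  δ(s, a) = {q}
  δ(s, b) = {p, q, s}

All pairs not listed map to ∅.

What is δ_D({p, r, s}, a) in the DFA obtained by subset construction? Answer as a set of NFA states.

δ(p,a) = {p, s}; δ(r,a) = {r}; δ(s,a) = {q}.
Union: {p, q, r, s}.

{p, q, r, s}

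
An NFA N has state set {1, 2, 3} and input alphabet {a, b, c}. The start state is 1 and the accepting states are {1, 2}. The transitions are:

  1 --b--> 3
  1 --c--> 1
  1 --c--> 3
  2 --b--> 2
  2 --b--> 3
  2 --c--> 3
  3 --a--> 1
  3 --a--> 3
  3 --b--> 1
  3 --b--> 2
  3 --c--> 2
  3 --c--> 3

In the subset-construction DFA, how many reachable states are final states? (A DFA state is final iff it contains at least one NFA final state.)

Start state of the DFA: {1}.
{1} --a--> ∅  [new]
{1} --b--> {3}  [new]
{1} --c--> {1, 3}  [new]
∅ --a--> ∅  [seen]
∅ --b--> ∅  [seen]
∅ --c--> ∅  [seen]
{3} --a--> {1, 3}  [seen]
{3} --b--> {1, 2}  [new]
{3} --c--> {2, 3}  [new]
{1, 3} --a--> {1, 3}  [seen]
{1, 3} --b--> {1, 2, 3}  [new]
{1, 3} --c--> {1, 2, 3}  [seen]
{1, 2} --a--> ∅  [seen]
{1, 2} --b--> {2, 3}  [seen]
{1, 2} --c--> {1, 3}  [seen]
{2, 3} --a--> {1, 3}  [seen]
{2, 3} --b--> {1, 2, 3}  [seen]
{2, 3} --c--> {2, 3}  [seen]
{1, 2, 3} --a--> {1, 3}  [seen]
{1, 2, 3} --b--> {1, 2, 3}  [seen]
{1, 2, 3} --c--> {1, 2, 3}  [seen]
Reachable DFA states: {1}, ∅, {3}, {1, 3}, {1, 2}, {2, 3}, {1, 2, 3}.
Accepting DFA states (contain an NFA accepting state): {1}, {1, 3}, {1, 2}, {2, 3}, {1, 2, 3}.

5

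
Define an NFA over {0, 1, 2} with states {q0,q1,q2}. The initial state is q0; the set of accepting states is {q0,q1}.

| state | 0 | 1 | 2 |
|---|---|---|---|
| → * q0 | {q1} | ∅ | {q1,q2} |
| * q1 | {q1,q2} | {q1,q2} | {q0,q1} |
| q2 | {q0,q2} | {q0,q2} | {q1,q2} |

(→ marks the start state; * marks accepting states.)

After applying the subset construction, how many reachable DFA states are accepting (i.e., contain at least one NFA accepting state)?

Start state of the DFA: {q0}.
{q0} --0--> {q1}  [new]
{q0} --1--> ∅  [new]
{q0} --2--> {q1,q2}  [new]
{q1} --0--> {q1,q2}  [seen]
{q1} --1--> {q1,q2}  [seen]
{q1} --2--> {q0,q1}  [new]
∅ --0--> ∅  [seen]
∅ --1--> ∅  [seen]
∅ --2--> ∅  [seen]
{q1,q2} --0--> {q0,q1,q2}  [new]
{q1,q2} --1--> {q0,q1,q2}  [seen]
{q1,q2} --2--> {q0,q1,q2}  [seen]
{q0,q1} --0--> {q1,q2}  [seen]
{q0,q1} --1--> {q1,q2}  [seen]
{q0,q1} --2--> {q0,q1,q2}  [seen]
{q0,q1,q2} --0--> {q0,q1,q2}  [seen]
{q0,q1,q2} --1--> {q0,q1,q2}  [seen]
{q0,q1,q2} --2--> {q0,q1,q2}  [seen]
Reachable DFA states: {q0}, {q1}, ∅, {q1,q2}, {q0,q1}, {q0,q1,q2}.
Accepting DFA states (contain an NFA accepting state): {q0}, {q1}, {q1,q2}, {q0,q1}, {q0,q1,q2}.

5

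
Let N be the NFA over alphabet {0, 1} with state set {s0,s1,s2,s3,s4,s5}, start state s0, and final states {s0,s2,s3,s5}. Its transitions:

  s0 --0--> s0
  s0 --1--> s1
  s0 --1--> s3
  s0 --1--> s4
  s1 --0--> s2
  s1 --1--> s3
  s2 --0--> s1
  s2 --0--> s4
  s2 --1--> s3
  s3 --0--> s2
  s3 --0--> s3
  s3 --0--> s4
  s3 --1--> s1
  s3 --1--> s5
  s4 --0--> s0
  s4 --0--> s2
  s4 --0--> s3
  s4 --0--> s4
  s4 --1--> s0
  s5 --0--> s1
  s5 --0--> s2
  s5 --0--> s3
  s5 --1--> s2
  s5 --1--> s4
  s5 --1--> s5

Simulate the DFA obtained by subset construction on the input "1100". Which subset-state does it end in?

Start: {s0}.
δ(s0,1) = {s1,s3,s4}.
Union: {s1,s3,s4}.
After 1: {s1,s3,s4}.
δ(s1,1) = {s3}; δ(s3,1) = {s1,s5}; δ(s4,1) = {s0}.
Union: {s0,s1,s3,s5}.
After 1: {s0,s1,s3,s5}.
δ(s0,0) = {s0}; δ(s1,0) = {s2}; δ(s3,0) = {s2,s3,s4}; δ(s5,0) = {s1,s2,s3}.
Union: {s0,s1,s2,s3,s4}.
After 0: {s0,s1,s2,s3,s4}.
δ(s0,0) = {s0}; δ(s1,0) = {s2}; δ(s2,0) = {s1,s4}; δ(s3,0) = {s2,s3,s4}; δ(s4,0) = {s0,s2,s3,s4}.
Union: {s0,s1,s2,s3,s4}.
After 0: {s0,s1,s2,s3,s4}.

{s0,s1,s2,s3,s4}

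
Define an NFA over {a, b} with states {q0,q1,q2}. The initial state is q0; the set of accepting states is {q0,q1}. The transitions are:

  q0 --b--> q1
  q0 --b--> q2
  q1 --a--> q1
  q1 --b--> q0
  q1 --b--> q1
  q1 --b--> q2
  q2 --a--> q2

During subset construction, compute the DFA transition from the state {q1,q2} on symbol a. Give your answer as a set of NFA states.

δ(q1,a) = {q1}; δ(q2,a) = {q2}.
Union: {q1,q2}.

{q1,q2}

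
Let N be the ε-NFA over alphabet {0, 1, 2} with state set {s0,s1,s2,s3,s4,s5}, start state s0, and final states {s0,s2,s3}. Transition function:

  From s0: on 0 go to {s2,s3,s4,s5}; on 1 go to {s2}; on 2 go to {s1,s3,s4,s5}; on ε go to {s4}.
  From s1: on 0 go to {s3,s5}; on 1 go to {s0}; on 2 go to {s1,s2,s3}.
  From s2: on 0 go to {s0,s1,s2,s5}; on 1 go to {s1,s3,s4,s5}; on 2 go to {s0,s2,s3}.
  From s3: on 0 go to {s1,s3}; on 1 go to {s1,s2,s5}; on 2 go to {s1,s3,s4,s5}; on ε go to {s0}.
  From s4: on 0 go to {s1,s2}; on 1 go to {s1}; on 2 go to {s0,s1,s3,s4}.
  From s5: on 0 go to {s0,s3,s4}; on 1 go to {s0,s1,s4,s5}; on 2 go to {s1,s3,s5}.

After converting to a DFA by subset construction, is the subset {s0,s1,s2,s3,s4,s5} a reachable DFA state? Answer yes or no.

yes

Start state of the DFA: {s0,s4} (ε-closure of the NFA start).
{s0,s4} --0--> {s0,s1,s2,s3,s4,s5}  [new]
{s0,s4} --1--> {s1,s2}  [new]
{s0,s4} --2--> {s0,s1,s3,s4,s5}  [new]
{s0,s1,s2,s3,s4,s5} --0--> {s0,s1,s2,s3,s4,s5}  [seen]
{s0,s1,s2,s3,s4,s5} --1--> {s0,s1,s2,s3,s4,s5}  [seen]
{s0,s1,s2,s3,s4,s5} --2--> {s0,s1,s2,s3,s4,s5}  [seen]
{s1,s2} --0--> {s0,s1,s2,s3,s4,s5}  [seen]
{s1,s2} --1--> {s0,s1,s3,s4,s5}  [seen]
{s1,s2} --2--> {s0,s1,s2,s3,s4}  [new]
{s0,s1,s3,s4,s5} --0--> {s0,s1,s2,s3,s4,s5}  [seen]
{s0,s1,s3,s4,s5} --1--> {s0,s1,s2,s4,s5}  [new]
{s0,s1,s3,s4,s5} --2--> {s0,s1,s2,s3,s4,s5}  [seen]
{s0,s1,s2,s3,s4} --0--> {s0,s1,s2,s3,s4,s5}  [seen]
{s0,s1,s2,s3,s4} --1--> {s0,s1,s2,s3,s4,s5}  [seen]
{s0,s1,s2,s3,s4} --2--> {s0,s1,s2,s3,s4,s5}  [seen]
{s0,s1,s2,s4,s5} --0--> {s0,s1,s2,s3,s4,s5}  [seen]
{s0,s1,s2,s4,s5} --1--> {s0,s1,s2,s3,s4,s5}  [seen]
{s0,s1,s2,s4,s5} --2--> {s0,s1,s2,s3,s4,s5}  [seen]
Reachable DFA states: {s0,s4}, {s0,s1,s2,s3,s4,s5}, {s1,s2}, {s0,s1,s3,s4,s5}, {s0,s1,s2,s3,s4}, {s0,s1,s2,s4,s5}.
{s0,s1,s2,s3,s4,s5} is among them.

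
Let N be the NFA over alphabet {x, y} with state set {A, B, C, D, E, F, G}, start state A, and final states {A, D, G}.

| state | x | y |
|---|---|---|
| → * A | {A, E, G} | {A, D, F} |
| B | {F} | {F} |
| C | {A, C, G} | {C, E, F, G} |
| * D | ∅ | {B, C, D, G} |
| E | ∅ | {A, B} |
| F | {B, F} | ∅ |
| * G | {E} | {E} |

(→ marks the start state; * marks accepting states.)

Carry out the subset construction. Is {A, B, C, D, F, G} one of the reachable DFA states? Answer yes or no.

Start state of the DFA: {A}.
{A} --x--> {A, E, G}  [new]
{A} --y--> {A, D, F}  [new]
{A, E, G} --x--> {A, E, G}  [seen]
{A, E, G} --y--> {A, B, D, E, F}  [new]
{A, D, F} --x--> {A, B, E, F, G}  [new]
{A, D, F} --y--> {A, B, C, D, F, G}  [new]
{A, B, D, E, F} --x--> {A, B, E, F, G}  [seen]
{A, B, D, E, F} --y--> {A, B, C, D, F, G}  [seen]
{A, B, E, F, G} --x--> {A, B, E, F, G}  [seen]
{A, B, E, F, G} --y--> {A, B, D, E, F}  [seen]
{A, B, C, D, F, G} --x--> {A, B, C, E, F, G}  [new]
{A, B, C, D, F, G} --y--> {A, B, C, D, E, F, G}  [new]
{A, B, C, E, F, G} --x--> {A, B, C, E, F, G}  [seen]
{A, B, C, E, F, G} --y--> {A, B, C, D, E, F, G}  [seen]
{A, B, C, D, E, F, G} --x--> {A, B, C, E, F, G}  [seen]
{A, B, C, D, E, F, G} --y--> {A, B, C, D, E, F, G}  [seen]
Reachable DFA states: {A}, {A, E, G}, {A, D, F}, {A, B, D, E, F}, {A, B, E, F, G}, {A, B, C, D, F, G}, {A, B, C, E, F, G}, {A, B, C, D, E, F, G}.
{A, B, C, D, F, G} is among them.

yes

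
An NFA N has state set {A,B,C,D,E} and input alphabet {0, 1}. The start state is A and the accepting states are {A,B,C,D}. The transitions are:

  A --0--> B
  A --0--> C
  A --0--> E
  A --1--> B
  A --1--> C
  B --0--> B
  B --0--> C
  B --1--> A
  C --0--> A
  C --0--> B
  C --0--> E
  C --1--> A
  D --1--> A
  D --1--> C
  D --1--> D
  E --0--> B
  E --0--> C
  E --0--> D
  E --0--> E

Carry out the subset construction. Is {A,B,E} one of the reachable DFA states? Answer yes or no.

Start state of the DFA: {A}.
{A} --0--> {B,C,E}  [new]
{A} --1--> {B,C}  [new]
{B,C,E} --0--> {A,B,C,D,E}  [new]
{B,C,E} --1--> {A}  [seen]
{B,C} --0--> {A,B,C,E}  [new]
{B,C} --1--> {A}  [seen]
{A,B,C,D,E} --0--> {A,B,C,D,E}  [seen]
{A,B,C,D,E} --1--> {A,B,C,D}  [new]
{A,B,C,E} --0--> {A,B,C,D,E}  [seen]
{A,B,C,E} --1--> {A,B,C}  [new]
{A,B,C,D} --0--> {A,B,C,E}  [seen]
{A,B,C,D} --1--> {A,B,C,D}  [seen]
{A,B,C} --0--> {A,B,C,E}  [seen]
{A,B,C} --1--> {A,B,C}  [seen]
Reachable DFA states: {A}, {B,C,E}, {B,C}, {A,B,C,D,E}, {A,B,C,E}, {A,B,C,D}, {A,B,C}.
{A,B,E} is not among them.

no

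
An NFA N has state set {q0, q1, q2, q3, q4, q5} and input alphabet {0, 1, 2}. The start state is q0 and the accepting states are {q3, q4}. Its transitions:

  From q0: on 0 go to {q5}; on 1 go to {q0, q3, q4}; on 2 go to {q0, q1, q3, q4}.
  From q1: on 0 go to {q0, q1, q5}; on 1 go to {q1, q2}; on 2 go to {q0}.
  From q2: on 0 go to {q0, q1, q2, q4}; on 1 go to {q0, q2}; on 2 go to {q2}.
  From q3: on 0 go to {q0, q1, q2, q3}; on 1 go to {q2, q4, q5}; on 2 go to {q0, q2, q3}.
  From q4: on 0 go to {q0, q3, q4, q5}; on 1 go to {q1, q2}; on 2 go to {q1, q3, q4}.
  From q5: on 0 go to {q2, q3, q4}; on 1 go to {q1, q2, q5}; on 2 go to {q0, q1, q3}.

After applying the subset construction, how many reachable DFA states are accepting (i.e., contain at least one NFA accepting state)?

Start state of the DFA: {q0}.
{q0} --0--> {q5}  [new]
{q0} --1--> {q0, q3, q4}  [new]
{q0} --2--> {q0, q1, q3, q4}  [new]
{q5} --0--> {q2, q3, q4}  [new]
{q5} --1--> {q1, q2, q5}  [new]
{q5} --2--> {q0, q1, q3}  [new]
{q0, q3, q4} --0--> {q0, q1, q2, q3, q4, q5}  [new]
{q0, q3, q4} --1--> {q0, q1, q2, q3, q4, q5}  [seen]
{q0, q3, q4} --2--> {q0, q1, q2, q3, q4}  [new]
{q0, q1, q3, q4} --0--> {q0, q1, q2, q3, q4, q5}  [seen]
{q0, q1, q3, q4} --1--> {q0, q1, q2, q3, q4, q5}  [seen]
{q0, q1, q3, q4} --2--> {q0, q1, q2, q3, q4}  [seen]
{q2, q3, q4} --0--> {q0, q1, q2, q3, q4, q5}  [seen]
{q2, q3, q4} --1--> {q0, q1, q2, q4, q5}  [new]
{q2, q3, q4} --2--> {q0, q1, q2, q3, q4}  [seen]
{q1, q2, q5} --0--> {q0, q1, q2, q3, q4, q5}  [seen]
{q1, q2, q5} --1--> {q0, q1, q2, q5}  [new]
{q1, q2, q5} --2--> {q0, q1, q2, q3}  [new]
{q0, q1, q3} --0--> {q0, q1, q2, q3, q5}  [new]
{q0, q1, q3} --1--> {q0, q1, q2, q3, q4, q5}  [seen]
{q0, q1, q3} --2--> {q0, q1, q2, q3, q4}  [seen]
{q0, q1, q2, q3, q4, q5} --0--> {q0, q1, q2, q3, q4, q5}  [seen]
{q0, q1, q2, q3, q4, q5} --1--> {q0, q1, q2, q3, q4, q5}  [seen]
{q0, q1, q2, q3, q4, q5} --2--> {q0, q1, q2, q3, q4}  [seen]
{q0, q1, q2, q3, q4} --0--> {q0, q1, q2, q3, q4, q5}  [seen]
{q0, q1, q2, q3, q4} --1--> {q0, q1, q2, q3, q4, q5}  [seen]
{q0, q1, q2, q3, q4} --2--> {q0, q1, q2, q3, q4}  [seen]
{q0, q1, q2, q4, q5} --0--> {q0, q1, q2, q3, q4, q5}  [seen]
{q0, q1, q2, q4, q5} --1--> {q0, q1, q2, q3, q4, q5}  [seen]
{q0, q1, q2, q4, q5} --2--> {q0, q1, q2, q3, q4}  [seen]
{q0, q1, q2, q5} --0--> {q0, q1, q2, q3, q4, q5}  [seen]
{q0, q1, q2, q5} --1--> {q0, q1, q2, q3, q4, q5}  [seen]
{q0, q1, q2, q5} --2--> {q0, q1, q2, q3, q4}  [seen]
{q0, q1, q2, q3} --0--> {q0, q1, q2, q3, q4, q5}  [seen]
{q0, q1, q2, q3} --1--> {q0, q1, q2, q3, q4, q5}  [seen]
{q0, q1, q2, q3} --2--> {q0, q1, q2, q3, q4}  [seen]
{q0, q1, q2, q3, q5} --0--> {q0, q1, q2, q3, q4, q5}  [seen]
{q0, q1, q2, q3, q5} --1--> {q0, q1, q2, q3, q4, q5}  [seen]
{q0, q1, q2, q3, q5} --2--> {q0, q1, q2, q3, q4}  [seen]
Reachable DFA states: {q0}, {q5}, {q0, q3, q4}, {q0, q1, q3, q4}, {q2, q3, q4}, {q1, q2, q5}, {q0, q1, q3}, {q0, q1, q2, q3, q4, q5}, {q0, q1, q2, q3, q4}, {q0, q1, q2, q4, q5}, {q0, q1, q2, q5}, {q0, q1, q2, q3}, {q0, q1, q2, q3, q5}.
Accepting DFA states (contain an NFA accepting state): {q0, q3, q4}, {q0, q1, q3, q4}, {q2, q3, q4}, {q0, q1, q3}, {q0, q1, q2, q3, q4, q5}, {q0, q1, q2, q3, q4}, {q0, q1, q2, q4, q5}, {q0, q1, q2, q3}, {q0, q1, q2, q3, q5}.

9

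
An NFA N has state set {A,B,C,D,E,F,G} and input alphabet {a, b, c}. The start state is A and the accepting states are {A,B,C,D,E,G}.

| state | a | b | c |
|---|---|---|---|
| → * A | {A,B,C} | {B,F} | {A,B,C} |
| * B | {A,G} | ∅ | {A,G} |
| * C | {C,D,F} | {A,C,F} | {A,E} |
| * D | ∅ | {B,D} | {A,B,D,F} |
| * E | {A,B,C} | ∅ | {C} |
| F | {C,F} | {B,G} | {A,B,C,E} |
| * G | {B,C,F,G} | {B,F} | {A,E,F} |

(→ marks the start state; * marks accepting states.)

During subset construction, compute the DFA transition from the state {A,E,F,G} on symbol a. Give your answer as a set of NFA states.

δ(A,a) = {A,B,C}; δ(E,a) = {A,B,C}; δ(F,a) = {C,F}; δ(G,a) = {B,C,F,G}.
Union: {A,B,C,F,G}.

{A,B,C,F,G}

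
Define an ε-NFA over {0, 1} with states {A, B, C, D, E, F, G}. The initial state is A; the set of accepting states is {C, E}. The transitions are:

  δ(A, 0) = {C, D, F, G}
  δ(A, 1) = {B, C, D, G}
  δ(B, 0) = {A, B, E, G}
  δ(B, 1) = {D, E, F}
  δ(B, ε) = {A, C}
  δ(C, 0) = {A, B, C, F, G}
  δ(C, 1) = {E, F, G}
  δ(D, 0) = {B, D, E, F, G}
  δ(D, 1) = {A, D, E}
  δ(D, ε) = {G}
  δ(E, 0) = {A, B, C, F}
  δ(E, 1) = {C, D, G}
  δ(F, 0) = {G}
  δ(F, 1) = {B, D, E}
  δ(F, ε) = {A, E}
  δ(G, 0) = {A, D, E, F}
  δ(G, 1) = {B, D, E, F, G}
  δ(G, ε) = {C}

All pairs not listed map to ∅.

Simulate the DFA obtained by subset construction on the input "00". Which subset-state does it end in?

{A, B, C, D, E, F, G}

Start: {A}.
δ(A,0) = {C, D, F, G}.
Union: {C, D, F, G}.
ε-closure gives {A, C, D, E, F, G}.
After 0: {A, C, D, E, F, G}.
δ(A,0) = {C, D, F, G}; δ(C,0) = {A, B, C, F, G}; δ(D,0) = {B, D, E, F, G}; δ(E,0) = {A, B, C, F}; δ(F,0) = {G}; δ(G,0) = {A, D, E, F}.
Union: {A, B, C, D, E, F, G}.
After 0: {A, B, C, D, E, F, G}.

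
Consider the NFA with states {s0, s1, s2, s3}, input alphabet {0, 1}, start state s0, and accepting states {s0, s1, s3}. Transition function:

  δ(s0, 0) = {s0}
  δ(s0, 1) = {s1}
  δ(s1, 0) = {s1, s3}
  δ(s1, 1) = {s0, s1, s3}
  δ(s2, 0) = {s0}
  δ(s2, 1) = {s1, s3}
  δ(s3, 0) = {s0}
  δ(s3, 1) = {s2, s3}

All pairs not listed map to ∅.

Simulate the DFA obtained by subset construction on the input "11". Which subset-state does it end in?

{s0, s1, s3}

Start: {s0}.
δ(s0,1) = {s1}.
Union: {s1}.
After 1: {s1}.
δ(s1,1) = {s0, s1, s3}.
Union: {s0, s1, s3}.
After 1: {s0, s1, s3}.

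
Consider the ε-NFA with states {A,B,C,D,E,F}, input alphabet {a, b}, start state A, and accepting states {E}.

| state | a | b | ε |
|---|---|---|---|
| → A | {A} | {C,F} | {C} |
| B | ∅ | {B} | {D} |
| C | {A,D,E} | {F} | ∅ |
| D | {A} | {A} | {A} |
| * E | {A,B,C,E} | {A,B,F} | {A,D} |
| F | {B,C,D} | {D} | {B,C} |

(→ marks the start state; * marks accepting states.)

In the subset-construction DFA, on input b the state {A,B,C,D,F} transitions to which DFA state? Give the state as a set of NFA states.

δ(A,b) = {C,F}; δ(B,b) = {B}; δ(C,b) = {F}; δ(D,b) = {A}; δ(F,b) = {D}.
Union: {A,B,C,D,F}.

{A,B,C,D,F}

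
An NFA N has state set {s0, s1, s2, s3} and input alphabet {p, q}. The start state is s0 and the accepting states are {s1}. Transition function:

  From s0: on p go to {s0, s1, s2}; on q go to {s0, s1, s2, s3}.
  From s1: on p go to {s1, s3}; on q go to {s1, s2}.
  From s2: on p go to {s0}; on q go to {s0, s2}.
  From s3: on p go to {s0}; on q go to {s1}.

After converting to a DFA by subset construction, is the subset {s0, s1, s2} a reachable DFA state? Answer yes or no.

yes

Start state of the DFA: {s0}.
{s0} --p--> {s0, s1, s2}  [new]
{s0} --q--> {s0, s1, s2, s3}  [new]
{s0, s1, s2} --p--> {s0, s1, s2, s3}  [seen]
{s0, s1, s2} --q--> {s0, s1, s2, s3}  [seen]
{s0, s1, s2, s3} --p--> {s0, s1, s2, s3}  [seen]
{s0, s1, s2, s3} --q--> {s0, s1, s2, s3}  [seen]
Reachable DFA states: {s0}, {s0, s1, s2}, {s0, s1, s2, s3}.
{s0, s1, s2} is among them.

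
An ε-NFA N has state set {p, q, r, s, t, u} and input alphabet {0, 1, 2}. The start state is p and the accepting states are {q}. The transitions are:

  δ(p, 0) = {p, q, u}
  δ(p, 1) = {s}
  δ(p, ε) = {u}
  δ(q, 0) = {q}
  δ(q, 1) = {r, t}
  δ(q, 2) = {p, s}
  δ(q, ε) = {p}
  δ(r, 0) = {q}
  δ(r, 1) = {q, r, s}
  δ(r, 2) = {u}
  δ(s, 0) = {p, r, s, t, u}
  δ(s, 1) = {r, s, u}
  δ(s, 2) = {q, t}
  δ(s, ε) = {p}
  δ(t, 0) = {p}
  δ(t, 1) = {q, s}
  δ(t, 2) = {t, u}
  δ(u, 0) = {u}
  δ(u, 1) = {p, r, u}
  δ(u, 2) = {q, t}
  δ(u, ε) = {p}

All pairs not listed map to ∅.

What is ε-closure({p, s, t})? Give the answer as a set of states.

{p, s, t, u}

Begin with {p, s, t}.
p →ε {u}; add u.
ε-closure = {p, s, t, u}.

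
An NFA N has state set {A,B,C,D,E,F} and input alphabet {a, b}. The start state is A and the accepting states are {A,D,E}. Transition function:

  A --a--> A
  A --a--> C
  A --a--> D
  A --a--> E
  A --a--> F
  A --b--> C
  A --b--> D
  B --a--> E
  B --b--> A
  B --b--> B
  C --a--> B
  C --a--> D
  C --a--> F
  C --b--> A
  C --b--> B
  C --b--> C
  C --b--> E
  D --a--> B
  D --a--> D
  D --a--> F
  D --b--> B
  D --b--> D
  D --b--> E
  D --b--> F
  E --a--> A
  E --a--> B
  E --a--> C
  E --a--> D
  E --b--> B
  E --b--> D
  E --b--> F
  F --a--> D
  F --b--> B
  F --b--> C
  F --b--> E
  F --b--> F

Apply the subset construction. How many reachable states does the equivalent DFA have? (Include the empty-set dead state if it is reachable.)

Start state of the DFA: {A}.
{A} --a--> {A,C,D,E,F}  [new]
{A} --b--> {C,D}  [new]
{A,C,D,E,F} --a--> {A,B,C,D,E,F}  [new]
{A,C,D,E,F} --b--> {A,B,C,D,E,F}  [seen]
{C,D} --a--> {B,D,F}  [new]
{C,D} --b--> {A,B,C,D,E,F}  [seen]
{A,B,C,D,E,F} --a--> {A,B,C,D,E,F}  [seen]
{A,B,C,D,E,F} --b--> {A,B,C,D,E,F}  [seen]
{B,D,F} --a--> {B,D,E,F}  [new]
{B,D,F} --b--> {A,B,C,D,E,F}  [seen]
{B,D,E,F} --a--> {A,B,C,D,E,F}  [seen]
{B,D,E,F} --b--> {A,B,C,D,E,F}  [seen]
Reachable DFA states: {A}, {A,C,D,E,F}, {C,D}, {A,B,C,D,E,F}, {B,D,F}, {B,D,E,F}.

6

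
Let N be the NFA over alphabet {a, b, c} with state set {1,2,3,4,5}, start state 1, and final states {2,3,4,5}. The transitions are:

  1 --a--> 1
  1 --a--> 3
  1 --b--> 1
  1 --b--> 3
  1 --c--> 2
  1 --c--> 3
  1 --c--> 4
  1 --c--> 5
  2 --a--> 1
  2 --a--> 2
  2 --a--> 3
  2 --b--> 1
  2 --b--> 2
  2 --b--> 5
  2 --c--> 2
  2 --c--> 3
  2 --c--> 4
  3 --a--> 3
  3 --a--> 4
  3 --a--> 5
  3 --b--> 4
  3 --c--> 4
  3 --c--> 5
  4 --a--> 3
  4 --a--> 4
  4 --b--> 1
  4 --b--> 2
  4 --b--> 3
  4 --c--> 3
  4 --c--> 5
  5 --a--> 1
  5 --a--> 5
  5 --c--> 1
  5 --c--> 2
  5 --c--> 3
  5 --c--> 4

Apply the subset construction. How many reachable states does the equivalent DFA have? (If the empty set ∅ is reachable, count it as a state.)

Start state of the DFA: {1}.
{1} --a--> {1,3}  [new]
{1} --b--> {1,3}  [seen]
{1} --c--> {2,3,4,5}  [new]
{1,3} --a--> {1,3,4,5}  [new]
{1,3} --b--> {1,3,4}  [new]
{1,3} --c--> {2,3,4,5}  [seen]
{2,3,4,5} --a--> {1,2,3,4,5}  [new]
{2,3,4,5} --b--> {1,2,3,4,5}  [seen]
{2,3,4,5} --c--> {1,2,3,4,5}  [seen]
{1,3,4,5} --a--> {1,3,4,5}  [seen]
{1,3,4,5} --b--> {1,2,3,4}  [new]
{1,3,4,5} --c--> {1,2,3,4,5}  [seen]
{1,3,4} --a--> {1,3,4,5}  [seen]
{1,3,4} --b--> {1,2,3,4}  [seen]
{1,3,4} --c--> {2,3,4,5}  [seen]
{1,2,3,4,5} --a--> {1,2,3,4,5}  [seen]
{1,2,3,4,5} --b--> {1,2,3,4,5}  [seen]
{1,2,3,4,5} --c--> {1,2,3,4,5}  [seen]
{1,2,3,4} --a--> {1,2,3,4,5}  [seen]
{1,2,3,4} --b--> {1,2,3,4,5}  [seen]
{1,2,3,4} --c--> {2,3,4,5}  [seen]
Reachable DFA states: {1}, {1,3}, {2,3,4,5}, {1,3,4,5}, {1,3,4}, {1,2,3,4,5}, {1,2,3,4}.

7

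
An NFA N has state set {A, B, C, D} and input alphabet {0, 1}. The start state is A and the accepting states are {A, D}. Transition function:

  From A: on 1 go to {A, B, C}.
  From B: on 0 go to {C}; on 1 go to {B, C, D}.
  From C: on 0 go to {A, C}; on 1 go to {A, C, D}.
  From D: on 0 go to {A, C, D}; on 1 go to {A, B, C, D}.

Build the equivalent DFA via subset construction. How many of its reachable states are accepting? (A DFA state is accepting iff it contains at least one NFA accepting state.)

Start state of the DFA: {A}.
{A} --0--> ∅  [new]
{A} --1--> {A, B, C}  [new]
∅ --0--> ∅  [seen]
∅ --1--> ∅  [seen]
{A, B, C} --0--> {A, C}  [new]
{A, B, C} --1--> {A, B, C, D}  [new]
{A, C} --0--> {A, C}  [seen]
{A, C} --1--> {A, B, C, D}  [seen]
{A, B, C, D} --0--> {A, C, D}  [new]
{A, B, C, D} --1--> {A, B, C, D}  [seen]
{A, C, D} --0--> {A, C, D}  [seen]
{A, C, D} --1--> {A, B, C, D}  [seen]
Reachable DFA states: {A}, ∅, {A, B, C}, {A, C}, {A, B, C, D}, {A, C, D}.
Accepting DFA states (contain an NFA accepting state): {A}, {A, B, C}, {A, C}, {A, B, C, D}, {A, C, D}.

5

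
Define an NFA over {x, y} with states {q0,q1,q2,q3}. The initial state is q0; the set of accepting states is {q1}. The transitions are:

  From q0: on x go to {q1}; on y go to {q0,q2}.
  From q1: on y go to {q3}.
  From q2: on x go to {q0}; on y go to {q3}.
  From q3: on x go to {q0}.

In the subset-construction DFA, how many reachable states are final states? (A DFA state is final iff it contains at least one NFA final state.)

Start state of the DFA: {q0}.
{q0} --x--> {q1}  [new]
{q0} --y--> {q0,q2}  [new]
{q1} --x--> ∅  [new]
{q1} --y--> {q3}  [new]
{q0,q2} --x--> {q0,q1}  [new]
{q0,q2} --y--> {q0,q2,q3}  [new]
∅ --x--> ∅  [seen]
∅ --y--> ∅  [seen]
{q3} --x--> {q0}  [seen]
{q3} --y--> ∅  [seen]
{q0,q1} --x--> {q1}  [seen]
{q0,q1} --y--> {q0,q2,q3}  [seen]
{q0,q2,q3} --x--> {q0,q1}  [seen]
{q0,q2,q3} --y--> {q0,q2,q3}  [seen]
Reachable DFA states: {q0}, {q1}, {q0,q2}, ∅, {q3}, {q0,q1}, {q0,q2,q3}.
Accepting DFA states (contain an NFA accepting state): {q1}, {q0,q1}.

2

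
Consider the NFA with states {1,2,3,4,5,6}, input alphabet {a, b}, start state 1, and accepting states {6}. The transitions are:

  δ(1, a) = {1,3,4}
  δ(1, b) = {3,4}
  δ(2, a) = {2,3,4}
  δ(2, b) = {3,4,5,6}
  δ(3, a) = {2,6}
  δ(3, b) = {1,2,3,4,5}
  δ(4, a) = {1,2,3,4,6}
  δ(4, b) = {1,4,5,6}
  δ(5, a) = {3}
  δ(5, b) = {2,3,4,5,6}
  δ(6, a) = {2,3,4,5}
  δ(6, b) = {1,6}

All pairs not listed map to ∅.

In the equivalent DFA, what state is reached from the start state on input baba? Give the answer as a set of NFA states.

Start: {1}.
δ(1,b) = {3,4}.
Union: {3,4}.
After b: {3,4}.
δ(3,a) = {2,6}; δ(4,a) = {1,2,3,4,6}.
Union: {1,2,3,4,6}.
After a: {1,2,3,4,6}.
δ(1,b) = {3,4}; δ(2,b) = {3,4,5,6}; δ(3,b) = {1,2,3,4,5}; δ(4,b) = {1,4,5,6}; δ(6,b) = {1,6}.
Union: {1,2,3,4,5,6}.
After b: {1,2,3,4,5,6}.
δ(1,a) = {1,3,4}; δ(2,a) = {2,3,4}; δ(3,a) = {2,6}; δ(4,a) = {1,2,3,4,6}; δ(5,a) = {3}; δ(6,a) = {2,3,4,5}.
Union: {1,2,3,4,5,6}.
After a: {1,2,3,4,5,6}.

{1,2,3,4,5,6}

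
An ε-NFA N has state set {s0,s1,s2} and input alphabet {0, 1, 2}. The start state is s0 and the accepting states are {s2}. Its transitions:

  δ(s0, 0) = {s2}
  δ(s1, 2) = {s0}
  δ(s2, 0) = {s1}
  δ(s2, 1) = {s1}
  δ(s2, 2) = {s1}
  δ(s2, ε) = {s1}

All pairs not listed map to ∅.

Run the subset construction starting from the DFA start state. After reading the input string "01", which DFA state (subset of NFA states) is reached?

{s1}

Start: {s0}.
δ(s0,0) = {s2}.
Union: {s2}.
ε-closure gives {s1,s2}.
After 0: {s1,s2}.
δ(s1,1) = ∅; δ(s2,1) = {s1}.
Union: {s1}.
After 1: {s1}.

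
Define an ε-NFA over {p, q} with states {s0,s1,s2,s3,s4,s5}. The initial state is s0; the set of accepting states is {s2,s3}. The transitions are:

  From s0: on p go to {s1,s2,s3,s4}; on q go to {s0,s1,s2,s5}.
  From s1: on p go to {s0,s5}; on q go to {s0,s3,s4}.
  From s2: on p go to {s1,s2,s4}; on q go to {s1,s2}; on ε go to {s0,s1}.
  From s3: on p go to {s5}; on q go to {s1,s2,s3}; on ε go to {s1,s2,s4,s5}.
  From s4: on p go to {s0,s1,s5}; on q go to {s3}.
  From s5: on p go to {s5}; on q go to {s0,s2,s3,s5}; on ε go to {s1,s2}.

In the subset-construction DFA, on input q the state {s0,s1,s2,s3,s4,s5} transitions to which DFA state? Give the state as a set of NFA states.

δ(s0,q) = {s0,s1,s2,s5}; δ(s1,q) = {s0,s3,s4}; δ(s2,q) = {s1,s2}; δ(s3,q) = {s1,s2,s3}; δ(s4,q) = {s3}; δ(s5,q) = {s0,s2,s3,s5}.
Union: {s0,s1,s2,s3,s4,s5}.

{s0,s1,s2,s3,s4,s5}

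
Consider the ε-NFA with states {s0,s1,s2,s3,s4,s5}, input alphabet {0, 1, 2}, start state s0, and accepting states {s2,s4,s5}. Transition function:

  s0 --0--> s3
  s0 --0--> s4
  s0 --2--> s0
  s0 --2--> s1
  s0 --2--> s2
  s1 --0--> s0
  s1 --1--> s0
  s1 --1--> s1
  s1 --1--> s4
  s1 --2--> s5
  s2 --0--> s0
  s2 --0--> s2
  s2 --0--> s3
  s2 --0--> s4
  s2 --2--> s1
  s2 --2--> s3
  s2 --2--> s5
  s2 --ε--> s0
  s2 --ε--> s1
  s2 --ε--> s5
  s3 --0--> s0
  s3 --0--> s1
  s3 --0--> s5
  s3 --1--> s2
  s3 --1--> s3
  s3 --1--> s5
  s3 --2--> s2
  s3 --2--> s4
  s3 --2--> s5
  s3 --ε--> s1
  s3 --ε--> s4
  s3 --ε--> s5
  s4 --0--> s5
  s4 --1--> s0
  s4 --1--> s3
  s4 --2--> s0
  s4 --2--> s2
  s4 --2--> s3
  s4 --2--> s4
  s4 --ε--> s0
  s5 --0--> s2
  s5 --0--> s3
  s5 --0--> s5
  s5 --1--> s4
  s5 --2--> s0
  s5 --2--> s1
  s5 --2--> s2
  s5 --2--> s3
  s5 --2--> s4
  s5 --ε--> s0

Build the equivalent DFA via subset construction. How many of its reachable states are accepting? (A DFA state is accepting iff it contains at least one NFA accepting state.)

Start state of the DFA: {s0} (ε-closure of the NFA start).
{s0} --0--> {s0,s1,s3,s4,s5}  [new]
{s0} --1--> ∅  [new]
{s0} --2--> {s0,s1,s2,s5}  [new]
{s0,s1,s3,s4,s5} --0--> {s0,s1,s2,s3,s4,s5}  [new]
{s0,s1,s3,s4,s5} --1--> {s0,s1,s2,s3,s4,s5}  [seen]
{s0,s1,s3,s4,s5} --2--> {s0,s1,s2,s3,s4,s5}  [seen]
∅ --0--> ∅  [seen]
∅ --1--> ∅  [seen]
∅ --2--> ∅  [seen]
{s0,s1,s2,s5} --0--> {s0,s1,s2,s3,s4,s5}  [seen]
{s0,s1,s2,s5} --1--> {s0,s1,s4}  [new]
{s0,s1,s2,s5} --2--> {s0,s1,s2,s3,s4,s5}  [seen]
{s0,s1,s2,s3,s4,s5} --0--> {s0,s1,s2,s3,s4,s5}  [seen]
{s0,s1,s2,s3,s4,s5} --1--> {s0,s1,s2,s3,s4,s5}  [seen]
{s0,s1,s2,s3,s4,s5} --2--> {s0,s1,s2,s3,s4,s5}  [seen]
{s0,s1,s4} --0--> {s0,s1,s3,s4,s5}  [seen]
{s0,s1,s4} --1--> {s0,s1,s3,s4,s5}  [seen]
{s0,s1,s4} --2--> {s0,s1,s2,s3,s4,s5}  [seen]
Reachable DFA states: {s0}, {s0,s1,s3,s4,s5}, ∅, {s0,s1,s2,s5}, {s0,s1,s2,s3,s4,s5}, {s0,s1,s4}.
Accepting DFA states (contain an NFA accepting state): {s0,s1,s3,s4,s5}, {s0,s1,s2,s5}, {s0,s1,s2,s3,s4,s5}, {s0,s1,s4}.

4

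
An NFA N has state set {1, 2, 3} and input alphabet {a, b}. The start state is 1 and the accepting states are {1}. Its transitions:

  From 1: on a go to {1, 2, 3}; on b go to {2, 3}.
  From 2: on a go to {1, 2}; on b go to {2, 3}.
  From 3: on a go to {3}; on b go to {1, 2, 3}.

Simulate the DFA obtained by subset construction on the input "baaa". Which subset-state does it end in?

{1, 2, 3}

Start: {1}.
δ(1,b) = {2, 3}.
Union: {2, 3}.
After b: {2, 3}.
δ(2,a) = {1, 2}; δ(3,a) = {3}.
Union: {1, 2, 3}.
After a: {1, 2, 3}.
δ(1,a) = {1, 2, 3}; δ(2,a) = {1, 2}; δ(3,a) = {3}.
Union: {1, 2, 3}.
After a: {1, 2, 3}.
δ(1,a) = {1, 2, 3}; δ(2,a) = {1, 2}; δ(3,a) = {3}.
Union: {1, 2, 3}.
After a: {1, 2, 3}.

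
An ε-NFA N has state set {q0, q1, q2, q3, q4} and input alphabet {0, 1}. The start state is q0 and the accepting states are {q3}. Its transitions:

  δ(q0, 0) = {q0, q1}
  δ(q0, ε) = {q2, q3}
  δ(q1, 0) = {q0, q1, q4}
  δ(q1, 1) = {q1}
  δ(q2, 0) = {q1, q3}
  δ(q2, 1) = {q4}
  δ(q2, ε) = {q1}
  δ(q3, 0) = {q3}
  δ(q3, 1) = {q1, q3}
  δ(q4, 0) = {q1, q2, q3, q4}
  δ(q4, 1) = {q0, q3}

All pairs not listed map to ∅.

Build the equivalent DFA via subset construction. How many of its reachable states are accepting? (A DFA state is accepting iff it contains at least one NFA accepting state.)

3

Start state of the DFA: {q0, q1, q2, q3} (ε-closure of the NFA start).
{q0, q1, q2, q3} --0--> {q0, q1, q2, q3, q4}  [new]
{q0, q1, q2, q3} --1--> {q1, q3, q4}  [new]
{q0, q1, q2, q3, q4} --0--> {q0, q1, q2, q3, q4}  [seen]
{q0, q1, q2, q3, q4} --1--> {q0, q1, q2, q3, q4}  [seen]
{q1, q3, q4} --0--> {q0, q1, q2, q3, q4}  [seen]
{q1, q3, q4} --1--> {q0, q1, q2, q3}  [seen]
Reachable DFA states: {q0, q1, q2, q3}, {q0, q1, q2, q3, q4}, {q1, q3, q4}.
Accepting DFA states (contain an NFA accepting state): {q0, q1, q2, q3}, {q0, q1, q2, q3, q4}, {q1, q3, q4}.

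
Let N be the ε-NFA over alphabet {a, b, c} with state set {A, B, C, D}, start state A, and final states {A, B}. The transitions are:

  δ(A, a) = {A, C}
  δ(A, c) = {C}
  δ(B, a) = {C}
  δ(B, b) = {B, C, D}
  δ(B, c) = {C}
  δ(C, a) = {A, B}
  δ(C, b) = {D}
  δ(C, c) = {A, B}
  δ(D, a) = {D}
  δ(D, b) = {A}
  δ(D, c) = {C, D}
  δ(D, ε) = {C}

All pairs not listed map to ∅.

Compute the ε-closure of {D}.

Begin with {D}.
D →ε {C}; add C.
ε-closure = {C, D}.

{C, D}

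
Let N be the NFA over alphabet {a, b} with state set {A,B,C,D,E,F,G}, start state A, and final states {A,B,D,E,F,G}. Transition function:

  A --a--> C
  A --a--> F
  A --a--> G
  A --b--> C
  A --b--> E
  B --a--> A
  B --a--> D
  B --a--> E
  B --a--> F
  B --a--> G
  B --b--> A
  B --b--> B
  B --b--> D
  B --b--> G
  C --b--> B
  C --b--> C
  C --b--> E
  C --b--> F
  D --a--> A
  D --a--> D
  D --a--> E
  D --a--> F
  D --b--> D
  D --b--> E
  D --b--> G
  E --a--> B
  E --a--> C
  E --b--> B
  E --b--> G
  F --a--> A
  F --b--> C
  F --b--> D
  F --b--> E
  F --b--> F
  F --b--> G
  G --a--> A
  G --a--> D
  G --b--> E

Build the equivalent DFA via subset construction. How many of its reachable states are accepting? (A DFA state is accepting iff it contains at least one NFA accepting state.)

12

Start state of the DFA: {A}.
{A} --a--> {C,F,G}  [new]
{A} --b--> {C,E}  [new]
{C,F,G} --a--> {A,D}  [new]
{C,F,G} --b--> {B,C,D,E,F,G}  [new]
{C,E} --a--> {B,C}  [new]
{C,E} --b--> {B,C,E,F,G}  [new]
{A,D} --a--> {A,C,D,E,F,G}  [new]
{A,D} --b--> {C,D,E,G}  [new]
{B,C,D,E,F,G} --a--> {A,B,C,D,E,F,G}  [new]
{B,C,D,E,F,G} --b--> {A,B,C,D,E,F,G}  [seen]
{B,C} --a--> {A,D,E,F,G}  [new]
{B,C} --b--> {A,B,C,D,E,F,G}  [seen]
{B,C,E,F,G} --a--> {A,B,C,D,E,F,G}  [seen]
{B,C,E,F,G} --b--> {A,B,C,D,E,F,G}  [seen]
{A,C,D,E,F,G} --a--> {A,B,C,D,E,F,G}  [seen]
{A,C,D,E,F,G} --b--> {B,C,D,E,F,G}  [seen]
{C,D,E,G} --a--> {A,B,C,D,E,F}  [new]
{C,D,E,G} --b--> {B,C,D,E,F,G}  [seen]
{A,B,C,D,E,F,G} --a--> {A,B,C,D,E,F,G}  [seen]
{A,B,C,D,E,F,G} --b--> {A,B,C,D,E,F,G}  [seen]
{A,D,E,F,G} --a--> {A,B,C,D,E,F,G}  [seen]
{A,D,E,F,G} --b--> {B,C,D,E,F,G}  [seen]
{A,B,C,D,E,F} --a--> {A,B,C,D,E,F,G}  [seen]
{A,B,C,D,E,F} --b--> {A,B,C,D,E,F,G}  [seen]
Reachable DFA states: {A}, {C,F,G}, {C,E}, {A,D}, {B,C,D,E,F,G}, {B,C}, {B,C,E,F,G}, {A,C,D,E,F,G}, {C,D,E,G}, {A,B,C,D,E,F,G}, {A,D,E,F,G}, {A,B,C,D,E,F}.
Accepting DFA states (contain an NFA accepting state): {A}, {C,F,G}, {C,E}, {A,D}, {B,C,D,E,F,G}, {B,C}, {B,C,E,F,G}, {A,C,D,E,F,G}, {C,D,E,G}, {A,B,C,D,E,F,G}, {A,D,E,F,G}, {A,B,C,D,E,F}.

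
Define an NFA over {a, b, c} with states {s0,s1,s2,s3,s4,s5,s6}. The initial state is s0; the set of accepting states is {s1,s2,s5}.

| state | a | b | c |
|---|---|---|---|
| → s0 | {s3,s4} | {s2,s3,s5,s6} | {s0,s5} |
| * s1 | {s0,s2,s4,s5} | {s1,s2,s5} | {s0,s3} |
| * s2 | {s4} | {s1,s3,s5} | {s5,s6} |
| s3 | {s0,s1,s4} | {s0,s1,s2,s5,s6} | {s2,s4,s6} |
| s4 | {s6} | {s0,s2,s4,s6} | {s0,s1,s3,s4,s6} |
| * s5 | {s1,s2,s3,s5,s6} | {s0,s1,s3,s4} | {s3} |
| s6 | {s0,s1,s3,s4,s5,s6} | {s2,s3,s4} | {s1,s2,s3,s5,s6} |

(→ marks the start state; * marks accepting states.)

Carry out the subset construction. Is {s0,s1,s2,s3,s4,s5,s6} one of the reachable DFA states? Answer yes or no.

yes

Start state of the DFA: {s0}.
{s0} --a--> {s3,s4}  [new]
{s0} --b--> {s2,s3,s5,s6}  [new]
{s0} --c--> {s0,s5}  [new]
{s3,s4} --a--> {s0,s1,s4,s6}  [new]
{s3,s4} --b--> {s0,s1,s2,s4,s5,s6}  [new]
{s3,s4} --c--> {s0,s1,s2,s3,s4,s6}  [new]
{s2,s3,s5,s6} --a--> {s0,s1,s2,s3,s4,s5,s6}  [new]
{s2,s3,s5,s6} --b--> {s0,s1,s2,s3,s4,s5,s6}  [seen]
{s2,s3,s5,s6} --c--> {s1,s2,s3,s4,s5,s6}  [new]
{s0,s5} --a--> {s1,s2,s3,s4,s5,s6}  [seen]
{s0,s5} --b--> {s0,s1,s2,s3,s4,s5,s6}  [seen]
{s0,s5} --c--> {s0,s3,s5}  [new]
{s0,s1,s4,s6} --a--> {s0,s1,s2,s3,s4,s5,s6}  [seen]
{s0,s1,s4,s6} --b--> {s0,s1,s2,s3,s4,s5,s6}  [seen]
{s0,s1,s4,s6} --c--> {s0,s1,s2,s3,s4,s5,s6}  [seen]
{s0,s1,s2,s4,s5,s6} --a--> {s0,s1,s2,s3,s4,s5,s6}  [seen]
{s0,s1,s2,s4,s5,s6} --b--> {s0,s1,s2,s3,s4,s5,s6}  [seen]
{s0,s1,s2,s4,s5,s6} --c--> {s0,s1,s2,s3,s4,s5,s6}  [seen]
{s0,s1,s2,s3,s4,s6} --a--> {s0,s1,s2,s3,s4,s5,s6}  [seen]
{s0,s1,s2,s3,s4,s6} --b--> {s0,s1,s2,s3,s4,s5,s6}  [seen]
{s0,s1,s2,s3,s4,s6} --c--> {s0,s1,s2,s3,s4,s5,s6}  [seen]
{s0,s1,s2,s3,s4,s5,s6} --a--> {s0,s1,s2,s3,s4,s5,s6}  [seen]
{s0,s1,s2,s3,s4,s5,s6} --b--> {s0,s1,s2,s3,s4,s5,s6}  [seen]
{s0,s1,s2,s3,s4,s5,s6} --c--> {s0,s1,s2,s3,s4,s5,s6}  [seen]
{s1,s2,s3,s4,s5,s6} --a--> {s0,s1,s2,s3,s4,s5,s6}  [seen]
{s1,s2,s3,s4,s5,s6} --b--> {s0,s1,s2,s3,s4,s5,s6}  [seen]
{s1,s2,s3,s4,s5,s6} --c--> {s0,s1,s2,s3,s4,s5,s6}  [seen]
{s0,s3,s5} --a--> {s0,s1,s2,s3,s4,s5,s6}  [seen]
{s0,s3,s5} --b--> {s0,s1,s2,s3,s4,s5,s6}  [seen]
{s0,s3,s5} --c--> {s0,s2,s3,s4,s5,s6}  [new]
{s0,s2,s3,s4,s5,s6} --a--> {s0,s1,s2,s3,s4,s5,s6}  [seen]
{s0,s2,s3,s4,s5,s6} --b--> {s0,s1,s2,s3,s4,s5,s6}  [seen]
{s0,s2,s3,s4,s5,s6} --c--> {s0,s1,s2,s3,s4,s5,s6}  [seen]
Reachable DFA states: {s0}, {s3,s4}, {s2,s3,s5,s6}, {s0,s5}, {s0,s1,s4,s6}, {s0,s1,s2,s4,s5,s6}, {s0,s1,s2,s3,s4,s6}, {s0,s1,s2,s3,s4,s5,s6}, {s1,s2,s3,s4,s5,s6}, {s0,s3,s5}, {s0,s2,s3,s4,s5,s6}.
{s0,s1,s2,s3,s4,s5,s6} is among them.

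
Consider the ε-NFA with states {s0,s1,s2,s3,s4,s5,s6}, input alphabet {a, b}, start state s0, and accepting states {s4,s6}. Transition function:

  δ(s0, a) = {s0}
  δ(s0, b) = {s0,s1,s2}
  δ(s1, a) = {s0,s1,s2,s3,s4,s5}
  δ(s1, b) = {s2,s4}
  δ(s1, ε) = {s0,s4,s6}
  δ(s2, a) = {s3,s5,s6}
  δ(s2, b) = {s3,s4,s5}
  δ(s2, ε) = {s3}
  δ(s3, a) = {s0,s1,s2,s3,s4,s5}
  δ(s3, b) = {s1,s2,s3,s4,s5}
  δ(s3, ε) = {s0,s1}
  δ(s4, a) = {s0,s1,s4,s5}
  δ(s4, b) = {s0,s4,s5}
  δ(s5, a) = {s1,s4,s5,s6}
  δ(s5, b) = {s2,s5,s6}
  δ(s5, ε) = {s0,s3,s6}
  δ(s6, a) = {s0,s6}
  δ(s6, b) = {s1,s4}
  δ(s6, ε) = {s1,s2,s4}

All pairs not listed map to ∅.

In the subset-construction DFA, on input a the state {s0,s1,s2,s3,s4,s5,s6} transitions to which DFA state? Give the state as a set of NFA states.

{s0,s1,s2,s3,s4,s5,s6}

δ(s0,a) = {s0}; δ(s1,a) = {s0,s1,s2,s3,s4,s5}; δ(s2,a) = {s3,s5,s6}; δ(s3,a) = {s0,s1,s2,s3,s4,s5}; δ(s4,a) = {s0,s1,s4,s5}; δ(s5,a) = {s1,s4,s5,s6}; δ(s6,a) = {s0,s6}.
Union: {s0,s1,s2,s3,s4,s5,s6}.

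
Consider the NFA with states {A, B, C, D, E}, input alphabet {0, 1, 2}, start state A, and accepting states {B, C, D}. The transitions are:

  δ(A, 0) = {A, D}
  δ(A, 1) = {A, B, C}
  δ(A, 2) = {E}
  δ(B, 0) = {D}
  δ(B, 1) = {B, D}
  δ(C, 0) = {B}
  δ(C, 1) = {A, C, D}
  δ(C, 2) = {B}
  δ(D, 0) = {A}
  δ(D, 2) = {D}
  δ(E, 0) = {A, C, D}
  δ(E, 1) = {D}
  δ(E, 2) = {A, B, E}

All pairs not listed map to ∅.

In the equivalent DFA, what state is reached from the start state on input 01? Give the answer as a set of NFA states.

{A, B, C}

Start: {A}.
δ(A,0) = {A, D}.
Union: {A, D}.
After 0: {A, D}.
δ(A,1) = {A, B, C}; δ(D,1) = ∅.
Union: {A, B, C}.
After 1: {A, B, C}.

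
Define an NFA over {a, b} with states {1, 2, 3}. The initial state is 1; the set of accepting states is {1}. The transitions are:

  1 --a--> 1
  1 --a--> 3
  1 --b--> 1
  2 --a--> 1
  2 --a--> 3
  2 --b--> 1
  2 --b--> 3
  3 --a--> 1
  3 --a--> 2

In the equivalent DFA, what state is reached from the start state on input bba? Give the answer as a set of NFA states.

Start: {1}.
δ(1,b) = {1}.
Union: {1}.
After b: {1}.
δ(1,b) = {1}.
Union: {1}.
After b: {1}.
δ(1,a) = {1, 3}.
Union: {1, 3}.
After a: {1, 3}.

{1, 3}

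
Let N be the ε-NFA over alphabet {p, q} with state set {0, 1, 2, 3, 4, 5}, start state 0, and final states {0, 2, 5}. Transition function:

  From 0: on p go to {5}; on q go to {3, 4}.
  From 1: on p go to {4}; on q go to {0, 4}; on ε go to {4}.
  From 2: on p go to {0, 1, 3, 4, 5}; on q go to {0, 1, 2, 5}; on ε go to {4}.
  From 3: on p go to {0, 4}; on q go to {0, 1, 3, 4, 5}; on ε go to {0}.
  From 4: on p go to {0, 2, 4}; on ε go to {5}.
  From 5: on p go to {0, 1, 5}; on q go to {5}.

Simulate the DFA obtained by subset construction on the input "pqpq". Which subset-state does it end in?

{0, 3, 4, 5}

Start: {0}.
δ(0,p) = {5}.
Union: {5}.
After p: {5}.
δ(5,q) = {5}.
Union: {5}.
After q: {5}.
δ(5,p) = {0, 1, 5}.
Union: {0, 1, 5}.
ε-closure gives {0, 1, 4, 5}.
After p: {0, 1, 4, 5}.
δ(0,q) = {3, 4}; δ(1,q) = {0, 4}; δ(4,q) = ∅; δ(5,q) = {5}.
Union: {0, 3, 4, 5}.
After q: {0, 3, 4, 5}.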